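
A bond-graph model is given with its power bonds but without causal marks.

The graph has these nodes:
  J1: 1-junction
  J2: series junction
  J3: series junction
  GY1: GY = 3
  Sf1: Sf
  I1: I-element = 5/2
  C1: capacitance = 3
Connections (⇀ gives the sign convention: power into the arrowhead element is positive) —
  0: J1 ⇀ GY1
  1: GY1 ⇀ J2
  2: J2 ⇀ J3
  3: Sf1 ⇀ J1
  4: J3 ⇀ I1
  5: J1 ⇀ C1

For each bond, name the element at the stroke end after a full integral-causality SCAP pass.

#0 →J1
#1 →J2
#2 →J3
#3 →Sf1
#4 →I1
#5 →J1

b3 stroke at Sf1  (Sf1: flow source, stroke at near end)
b0 stroke at J1  (J1 flow already set via bond 3)
b5 stroke at J1  (J1 flow already set via bond 3)
b1 stroke at J2  (GY1: gyrator matches bond 0)
b2 stroke at J3  (only one flow-in slot at J2)
b4 stroke at I1  (only one flow-in slot at J3)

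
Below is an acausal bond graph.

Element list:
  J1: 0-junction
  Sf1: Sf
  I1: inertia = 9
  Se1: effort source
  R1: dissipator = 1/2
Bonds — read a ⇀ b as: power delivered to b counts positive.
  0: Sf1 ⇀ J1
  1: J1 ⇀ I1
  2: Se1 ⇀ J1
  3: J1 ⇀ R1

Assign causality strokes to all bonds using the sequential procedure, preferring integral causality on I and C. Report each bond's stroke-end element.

#0 stroke→Sf1  (Sf1 (Sf) sets flow on bond)
#2 stroke→J1  (Se1: effort source, stroke at far end)
#1 stroke→I1  (J1 effort already set via bond 2)
#3 stroke→R1  (J1 effort already set via bond 2)

b0 stroke→Sf1
b1 stroke→I1
b2 stroke→J1
b3 stroke→R1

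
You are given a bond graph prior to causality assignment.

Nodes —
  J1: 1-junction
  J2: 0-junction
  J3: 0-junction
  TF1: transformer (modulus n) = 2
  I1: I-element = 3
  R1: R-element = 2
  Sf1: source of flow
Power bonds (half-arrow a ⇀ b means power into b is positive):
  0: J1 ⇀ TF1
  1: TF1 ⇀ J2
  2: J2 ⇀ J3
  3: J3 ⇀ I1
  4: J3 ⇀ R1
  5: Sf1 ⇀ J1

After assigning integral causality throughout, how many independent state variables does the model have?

#5 →Sf1  (source Sf1 imposes f)
#0 →J1  (J1: bond 5 brought flow, rest push out)
#1 →TF1  (TF1: transformer flips bond 0)
#2 →J2  (only one effort-in slot at J2)
#3 →I1  (I1 outputs flow p/I1)
#4 →J3  (J3 needs exactly one e-in)

1  (I1 all integral)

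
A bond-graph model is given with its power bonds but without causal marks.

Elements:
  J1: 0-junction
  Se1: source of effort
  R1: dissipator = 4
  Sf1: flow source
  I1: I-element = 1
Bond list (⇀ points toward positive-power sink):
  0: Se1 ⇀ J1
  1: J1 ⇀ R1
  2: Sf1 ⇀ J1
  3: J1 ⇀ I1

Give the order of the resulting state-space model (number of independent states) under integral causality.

β0 →J1  (Se1 fixes effort; stroke away)
β2 →Sf1  (Sf1: flow source, stroke at near end)
β1 →R1  (J1 effort already set via bond 0)
β3 →I1  (J1 effort already set via bond 0)

1  (I1 all integral)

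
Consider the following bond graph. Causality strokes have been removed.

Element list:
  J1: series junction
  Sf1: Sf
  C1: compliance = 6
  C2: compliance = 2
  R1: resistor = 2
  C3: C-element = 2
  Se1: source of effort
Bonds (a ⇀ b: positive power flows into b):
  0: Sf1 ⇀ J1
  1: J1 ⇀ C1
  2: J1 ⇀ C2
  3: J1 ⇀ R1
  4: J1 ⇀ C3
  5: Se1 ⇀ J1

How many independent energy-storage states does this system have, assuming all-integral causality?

3  (C1, C2, C3 all integral)

#0 |Sf1  (source Sf1 imposes f)
#5 |J1  (Se1 fixes effort; stroke away)
#1 |J1  (common-f at J1 fixed by 0)
#2 |J1  (J1: bond 0 brought flow, rest push out)
#3 |J1  (J1: bond 0 brought flow, rest push out)
#4 |J1  (common-f at J1 fixed by 0)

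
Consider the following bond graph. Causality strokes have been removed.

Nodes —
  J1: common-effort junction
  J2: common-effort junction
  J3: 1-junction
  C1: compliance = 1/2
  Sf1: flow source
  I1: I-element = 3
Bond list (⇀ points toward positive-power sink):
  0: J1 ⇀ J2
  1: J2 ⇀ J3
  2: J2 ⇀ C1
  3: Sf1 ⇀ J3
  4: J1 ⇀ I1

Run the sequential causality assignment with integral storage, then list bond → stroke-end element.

#0 |J1
#1 |J3
#2 |J2
#3 |Sf1
#4 |I1

b3 |Sf1  (source Sf1 imposes f)
b1 |J3  (J3: bond 3 brought flow, rest push out)
b2 |J2  (C1 outputs effort q/C1)
b0 |J1  (J2 effort already set via bond 2)
b4 |I1  (J1: bond 0 brought effort, rest push out)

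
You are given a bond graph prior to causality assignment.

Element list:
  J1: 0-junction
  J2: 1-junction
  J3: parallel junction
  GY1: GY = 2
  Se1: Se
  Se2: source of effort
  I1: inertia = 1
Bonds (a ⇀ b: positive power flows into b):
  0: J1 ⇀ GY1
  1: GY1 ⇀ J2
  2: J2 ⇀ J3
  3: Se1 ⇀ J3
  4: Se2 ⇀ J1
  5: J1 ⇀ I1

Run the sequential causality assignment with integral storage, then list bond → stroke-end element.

bond 3 →J3  (Se1 fixes effort; stroke away)
bond 4 →J1  (Se2 (Se) sets effort on bond)
bond 0 →GY1  (common-e at J1 fixed by 4)
bond 5 →I1  (J1: bond 4 brought effort, rest push out)
bond 2 →J2  (J3: bond 3 brought effort, rest push out)
bond 1 →GY1  (GY GY1: same side as bond 0)

#0 →GY1
#1 →GY1
#2 →J2
#3 →J3
#4 →J1
#5 →I1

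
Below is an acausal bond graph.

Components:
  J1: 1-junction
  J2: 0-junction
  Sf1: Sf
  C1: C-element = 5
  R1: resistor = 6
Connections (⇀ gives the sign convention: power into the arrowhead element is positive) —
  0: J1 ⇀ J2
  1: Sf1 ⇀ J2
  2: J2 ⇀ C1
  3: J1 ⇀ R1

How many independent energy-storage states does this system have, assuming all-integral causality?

#1 stroke at Sf1  (source Sf1 imposes f)
#2 stroke at J2  (prefer integral on C1)
#0 stroke at J1  (0-jn J2 has e-setter on 2)
#3 stroke at R1  (J1: last free bond brings flow in)

1  (C1 all integral)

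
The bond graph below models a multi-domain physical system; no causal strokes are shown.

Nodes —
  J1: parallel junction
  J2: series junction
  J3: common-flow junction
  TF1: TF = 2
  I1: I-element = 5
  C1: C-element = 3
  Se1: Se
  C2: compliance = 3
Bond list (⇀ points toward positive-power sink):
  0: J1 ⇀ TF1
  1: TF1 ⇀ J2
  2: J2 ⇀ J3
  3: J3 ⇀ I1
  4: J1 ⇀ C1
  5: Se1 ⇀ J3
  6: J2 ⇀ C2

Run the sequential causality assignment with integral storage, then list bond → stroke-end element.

bond 0 stroke→TF1
bond 1 stroke→J2
bond 2 stroke→J3
bond 3 stroke→I1
bond 4 stroke→J1
bond 5 stroke→J3
bond 6 stroke→J2

bond 5 stroke→J3  (Se1 fixes effort; stroke away)
bond 3 stroke→I1  (I1 integral (f out))
bond 2 stroke→J3  (1-jn J3 has f-setter on 3)
bond 1 stroke→J2  (common-f at J2 fixed by 2)
bond 6 stroke→J2  (1-jn J2 has f-setter on 2)
bond 0 stroke→TF1  (TF1 one-in-one-out from 1)
bond 4 stroke→J1  (closing 0-jn rule on J1)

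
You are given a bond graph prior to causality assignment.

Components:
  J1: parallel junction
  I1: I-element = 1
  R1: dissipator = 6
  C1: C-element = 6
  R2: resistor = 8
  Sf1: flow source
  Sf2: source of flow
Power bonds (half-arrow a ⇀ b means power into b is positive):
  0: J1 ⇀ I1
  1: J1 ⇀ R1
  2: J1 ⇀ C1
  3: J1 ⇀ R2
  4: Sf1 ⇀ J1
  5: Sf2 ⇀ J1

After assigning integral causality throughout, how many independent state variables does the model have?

#4 stroke at Sf1  (source Sf1 imposes f)
#5 stroke at Sf2  (Sf2 fixes flow; stroke at Sf2)
#0 stroke at I1  (I1 outputs flow p/I1)
#2 stroke at J1  (C1 integral (e out))
#1 stroke at R1  (0-jn J1 has e-setter on 2)
#3 stroke at R2  (0-jn J1 has e-setter on 2)

2  (C1, I1 all integral)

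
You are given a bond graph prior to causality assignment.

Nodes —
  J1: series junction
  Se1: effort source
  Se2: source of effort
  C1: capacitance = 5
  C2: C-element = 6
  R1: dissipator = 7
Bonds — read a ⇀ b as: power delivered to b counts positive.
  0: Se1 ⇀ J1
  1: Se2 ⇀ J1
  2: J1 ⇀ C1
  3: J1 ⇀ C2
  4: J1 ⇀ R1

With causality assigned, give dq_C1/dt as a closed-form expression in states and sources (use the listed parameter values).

b0 stroke at J1  (Se1: effort source, stroke at far end)
b1 stroke at J1  (Se2 fixes effort; stroke away)
b2 stroke at J1  (C1: C, integral causality)
b3 stroke at J1  (C2 integral (e out))
b4 stroke at R1  (only one flow-in slot at J1)

dq_C1/dt = E_Se1/7 + E_Se2/7 - q_C1/35 - q_C2/42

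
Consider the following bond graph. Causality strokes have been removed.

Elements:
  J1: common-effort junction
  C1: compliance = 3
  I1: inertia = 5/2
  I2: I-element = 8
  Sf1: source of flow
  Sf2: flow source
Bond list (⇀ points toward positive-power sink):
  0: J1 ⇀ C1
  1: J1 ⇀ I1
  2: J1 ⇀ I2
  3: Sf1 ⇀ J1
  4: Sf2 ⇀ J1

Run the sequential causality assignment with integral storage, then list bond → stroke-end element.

b0 →J1
b1 →I1
b2 →I2
b3 →Sf1
b4 →Sf2

#3 stroke→Sf1  (source Sf1 imposes f)
#4 stroke→Sf2  (Sf2 (Sf) sets flow on bond)
#0 stroke→J1  (C1 outputs effort q/C1)
#1 stroke→I1  (J1 effort already set via bond 0)
#2 stroke→I2  (J1 effort already set via bond 0)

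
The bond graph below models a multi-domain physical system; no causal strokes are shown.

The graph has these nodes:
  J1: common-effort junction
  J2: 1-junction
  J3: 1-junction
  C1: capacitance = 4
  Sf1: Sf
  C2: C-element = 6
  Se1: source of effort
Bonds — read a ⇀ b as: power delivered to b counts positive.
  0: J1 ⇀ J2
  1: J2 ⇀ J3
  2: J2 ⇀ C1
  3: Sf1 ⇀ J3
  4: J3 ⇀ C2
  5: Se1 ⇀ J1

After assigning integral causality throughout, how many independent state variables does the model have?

2  (C1, C2 all integral)

b3 stroke at Sf1  (Sf1 (Sf) sets flow on bond)
b5 stroke at J1  (Se1 (Se) sets effort on bond)
b0 stroke at J2  (J1: bond 5 brought effort, rest push out)
b1 stroke at J3  (common-f at J3 fixed by 3)
b4 stroke at J3  (common-f at J3 fixed by 3)
b2 stroke at J2  (common-f at J2 fixed by 1)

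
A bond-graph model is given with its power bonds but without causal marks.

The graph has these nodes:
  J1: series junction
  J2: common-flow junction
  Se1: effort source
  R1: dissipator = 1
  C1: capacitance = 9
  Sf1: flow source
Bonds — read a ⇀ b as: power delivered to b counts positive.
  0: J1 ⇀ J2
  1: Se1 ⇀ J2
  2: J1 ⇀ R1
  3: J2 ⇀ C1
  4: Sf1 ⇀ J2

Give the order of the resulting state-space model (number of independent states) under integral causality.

1  (C1 all integral)

#1 stroke at J2  (Se1 (Se) sets effort on bond)
#4 stroke at Sf1  (Sf1 (Sf) sets flow on bond)
#0 stroke at J2  (J2: bond 4 brought flow, rest push out)
#3 stroke at J2  (J2: bond 4 brought flow, rest push out)
#2 stroke at J1  (1-jn J1 has f-setter on 0)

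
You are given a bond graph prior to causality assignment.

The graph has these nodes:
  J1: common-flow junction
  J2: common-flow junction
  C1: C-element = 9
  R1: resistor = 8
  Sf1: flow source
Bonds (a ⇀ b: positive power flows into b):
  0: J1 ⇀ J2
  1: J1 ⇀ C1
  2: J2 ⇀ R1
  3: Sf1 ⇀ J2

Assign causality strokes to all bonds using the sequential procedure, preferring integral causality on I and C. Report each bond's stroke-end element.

bond 3 stroke→Sf1  (Sf1: flow source, stroke at near end)
bond 0 stroke→J2  (common-f at J2 fixed by 3)
bond 2 stroke→J2  (J2 flow already set via bond 3)
bond 1 stroke→J1  (J1: bond 0 brought flow, rest push out)

#0 stroke at J2
#1 stroke at J1
#2 stroke at J2
#3 stroke at Sf1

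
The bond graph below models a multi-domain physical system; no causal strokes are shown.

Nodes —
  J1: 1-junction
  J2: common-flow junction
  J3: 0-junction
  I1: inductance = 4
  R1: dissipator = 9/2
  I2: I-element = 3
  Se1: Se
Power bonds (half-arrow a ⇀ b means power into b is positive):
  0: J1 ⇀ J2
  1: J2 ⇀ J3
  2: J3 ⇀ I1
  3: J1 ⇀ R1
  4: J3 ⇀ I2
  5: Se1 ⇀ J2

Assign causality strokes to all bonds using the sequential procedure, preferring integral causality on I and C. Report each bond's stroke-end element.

b0 →J2
b1 →J3
b2 →I1
b3 →J1
b4 →I2
b5 →J2

b5 stroke at J2  (source Se1 imposes e)
b2 stroke at I1  (I1 outputs flow p/I1)
b4 stroke at I2  (prefer integral on I2)
b1 stroke at J3  (J3 needs exactly one e-in)
b0 stroke at J2  (1-jn J2 has f-setter on 1)
b3 stroke at J1  (1-jn J1 has f-setter on 0)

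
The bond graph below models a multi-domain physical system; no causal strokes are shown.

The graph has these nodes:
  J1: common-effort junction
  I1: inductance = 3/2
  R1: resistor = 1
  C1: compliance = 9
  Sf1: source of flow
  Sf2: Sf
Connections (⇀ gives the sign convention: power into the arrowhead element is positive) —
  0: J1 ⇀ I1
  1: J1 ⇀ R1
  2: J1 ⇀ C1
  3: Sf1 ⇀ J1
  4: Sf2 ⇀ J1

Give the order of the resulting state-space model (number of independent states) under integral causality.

bond 3 stroke→Sf1  (Sf1 (Sf) sets flow on bond)
bond 4 stroke→Sf2  (Sf2 (Sf) sets flow on bond)
bond 0 stroke→I1  (I1 outputs flow p/I1)
bond 2 stroke→J1  (C1: C, integral causality)
bond 1 stroke→R1  (J1 effort already set via bond 2)

2  (C1, I1 all integral)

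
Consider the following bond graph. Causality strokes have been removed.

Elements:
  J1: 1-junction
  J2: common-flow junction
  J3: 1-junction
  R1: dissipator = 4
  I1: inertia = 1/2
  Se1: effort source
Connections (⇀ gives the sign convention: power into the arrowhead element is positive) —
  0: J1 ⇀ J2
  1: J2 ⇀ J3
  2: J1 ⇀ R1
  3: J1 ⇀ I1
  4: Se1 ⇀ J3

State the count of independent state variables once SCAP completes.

1  (I1 all integral)

β4 |J3  (Se1 fixes effort; stroke away)
β1 |J2  (J3 needs exactly one f-in)
β0 |J1  (only one flow-in slot at J2)
β3 |I1  (I1: I, integral causality)
β2 |J1  (J1: bond 3 brought flow, rest push out)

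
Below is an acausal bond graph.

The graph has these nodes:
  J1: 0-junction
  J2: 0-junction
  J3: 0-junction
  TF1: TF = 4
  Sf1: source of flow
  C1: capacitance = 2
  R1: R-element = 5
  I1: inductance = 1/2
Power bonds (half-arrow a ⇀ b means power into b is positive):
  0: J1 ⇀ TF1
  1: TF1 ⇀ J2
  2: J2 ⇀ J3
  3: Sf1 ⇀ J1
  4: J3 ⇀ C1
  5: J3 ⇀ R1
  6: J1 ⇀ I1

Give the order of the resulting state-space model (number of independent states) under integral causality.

2  (C1, I1 all integral)

b3 stroke→Sf1  (source Sf1 imposes f)
b4 stroke→J3  (C1 outputs effort q/C1)
b2 stroke→J2  (J3: bond 4 brought effort, rest push out)
b5 stroke→R1  (J3: bond 4 brought effort, rest push out)
b1 stroke→TF1  (common-e at J2 fixed by 2)
b0 stroke→J1  (TF1 one-in-one-out from 1)
b6 stroke→I1  (0-jn J1 has e-setter on 0)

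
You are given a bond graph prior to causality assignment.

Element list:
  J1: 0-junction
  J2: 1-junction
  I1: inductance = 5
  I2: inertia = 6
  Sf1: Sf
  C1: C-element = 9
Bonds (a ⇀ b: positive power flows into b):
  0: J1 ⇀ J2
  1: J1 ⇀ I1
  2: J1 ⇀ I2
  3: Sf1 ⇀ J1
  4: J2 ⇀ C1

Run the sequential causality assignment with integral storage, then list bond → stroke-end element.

bond 3 stroke→Sf1  (source Sf1 imposes f)
bond 1 stroke→I1  (prefer integral on I1)
bond 2 stroke→I2  (I2: I, integral causality)
bond 0 stroke→J1  (J1: last free bond brings effort in)
bond 4 stroke→J2  (J2 flow already set via bond 0)

b0 stroke at J1
b1 stroke at I1
b2 stroke at I2
b3 stroke at Sf1
b4 stroke at J2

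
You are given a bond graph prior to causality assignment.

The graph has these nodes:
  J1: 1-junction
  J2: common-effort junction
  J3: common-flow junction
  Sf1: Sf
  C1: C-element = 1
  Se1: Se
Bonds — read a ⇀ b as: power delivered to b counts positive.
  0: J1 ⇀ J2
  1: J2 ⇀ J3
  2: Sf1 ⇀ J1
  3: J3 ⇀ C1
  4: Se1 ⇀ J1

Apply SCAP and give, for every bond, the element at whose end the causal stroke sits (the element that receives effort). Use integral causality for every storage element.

β0 stroke at J1
β1 stroke at J2
β2 stroke at Sf1
β3 stroke at J3
β4 stroke at J1

β2 stroke→Sf1  (Sf1: flow source, stroke at near end)
β4 stroke→J1  (Se1: effort source, stroke at far end)
β0 stroke→J1  (1-jn J1 has f-setter on 2)
β1 stroke→J2  (J2 needs exactly one e-in)
β3 stroke→J3  (J3 flow already set via bond 1)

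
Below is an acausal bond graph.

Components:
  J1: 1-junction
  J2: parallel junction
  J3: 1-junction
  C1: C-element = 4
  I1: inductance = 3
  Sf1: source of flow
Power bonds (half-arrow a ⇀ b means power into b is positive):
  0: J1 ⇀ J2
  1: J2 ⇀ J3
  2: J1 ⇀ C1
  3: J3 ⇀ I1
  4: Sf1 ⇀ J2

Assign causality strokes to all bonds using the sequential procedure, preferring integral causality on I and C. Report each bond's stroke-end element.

bond 4 stroke→Sf1  (Sf1 fixes flow; stroke at Sf1)
bond 2 stroke→J1  (prefer integral on C1)
bond 0 stroke→J2  (only one flow-in slot at J1)
bond 1 stroke→J3  (0-jn J2 has e-setter on 0)
bond 3 stroke→I1  (closing 1-jn rule on J3)

bond 0 stroke→J2
bond 1 stroke→J3
bond 2 stroke→J1
bond 3 stroke→I1
bond 4 stroke→Sf1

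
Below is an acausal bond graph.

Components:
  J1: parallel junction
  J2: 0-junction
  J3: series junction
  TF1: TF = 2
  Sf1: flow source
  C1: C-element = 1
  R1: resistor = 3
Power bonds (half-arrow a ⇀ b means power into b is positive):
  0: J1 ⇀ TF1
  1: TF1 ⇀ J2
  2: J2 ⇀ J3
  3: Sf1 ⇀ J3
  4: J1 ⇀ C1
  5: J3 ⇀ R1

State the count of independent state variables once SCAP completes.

bond 3 →Sf1  (Sf1 fixes flow; stroke at Sf1)
bond 2 →J3  (J3: bond 3 brought flow, rest push out)
bond 5 →J3  (J3 flow already set via bond 3)
bond 1 →J2  (J2 needs exactly one e-in)
bond 0 →TF1  (TF1 one-in-one-out from 1)
bond 4 →J1  (closing 0-jn rule on J1)

1  (C1 all integral)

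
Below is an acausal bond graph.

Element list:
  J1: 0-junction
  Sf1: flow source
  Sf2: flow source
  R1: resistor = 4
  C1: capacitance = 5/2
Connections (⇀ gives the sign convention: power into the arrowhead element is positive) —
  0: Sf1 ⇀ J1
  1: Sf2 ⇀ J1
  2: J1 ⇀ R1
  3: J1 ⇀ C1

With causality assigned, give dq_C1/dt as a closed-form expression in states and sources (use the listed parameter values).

dq_C1/dt = F_Sf1 + F_Sf2 - q_C1/10

#0 →Sf1  (Sf1: flow source, stroke at near end)
#1 →Sf2  (Sf2: flow source, stroke at near end)
#3 →J1  (C1 integral (e out))
#2 →R1  (common-e at J1 fixed by 3)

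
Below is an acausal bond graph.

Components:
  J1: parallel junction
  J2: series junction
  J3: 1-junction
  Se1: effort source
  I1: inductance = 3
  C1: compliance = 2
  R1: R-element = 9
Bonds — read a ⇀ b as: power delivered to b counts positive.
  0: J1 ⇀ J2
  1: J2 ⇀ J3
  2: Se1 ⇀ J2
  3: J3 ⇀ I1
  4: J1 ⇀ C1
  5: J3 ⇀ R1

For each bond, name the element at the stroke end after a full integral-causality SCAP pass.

bond 2 →J2  (source Se1 imposes e)
bond 3 →I1  (prefer integral on I1)
bond 1 →J3  (J3 flow already set via bond 3)
bond 5 →J3  (1-jn J3 has f-setter on 3)
bond 0 →J2  (J2: bond 1 brought flow, rest push out)
bond 4 →J1  (only one effort-in slot at J1)

bond 0 stroke at J2
bond 1 stroke at J3
bond 2 stroke at J2
bond 3 stroke at I1
bond 4 stroke at J1
bond 5 stroke at J3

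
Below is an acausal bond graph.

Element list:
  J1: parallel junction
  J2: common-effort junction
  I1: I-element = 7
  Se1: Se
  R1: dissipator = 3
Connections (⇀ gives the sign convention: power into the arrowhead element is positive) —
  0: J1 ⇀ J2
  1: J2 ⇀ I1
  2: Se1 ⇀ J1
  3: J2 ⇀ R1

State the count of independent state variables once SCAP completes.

1  (I1 all integral)

bond 2 stroke at J1  (Se1: effort source, stroke at far end)
bond 0 stroke at J2  (common-e at J1 fixed by 2)
bond 1 stroke at I1  (J2 effort already set via bond 0)
bond 3 stroke at R1  (J2 effort already set via bond 0)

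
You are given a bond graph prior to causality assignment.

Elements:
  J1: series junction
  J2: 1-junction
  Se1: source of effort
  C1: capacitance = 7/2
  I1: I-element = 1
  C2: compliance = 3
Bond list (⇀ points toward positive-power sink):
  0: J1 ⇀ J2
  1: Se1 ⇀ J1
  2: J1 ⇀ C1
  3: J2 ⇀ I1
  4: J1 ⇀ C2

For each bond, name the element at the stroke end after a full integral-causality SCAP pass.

b1 stroke at J1  (Se1: effort source, stroke at far end)
b2 stroke at J1  (C1 outputs effort q/C1)
b3 stroke at I1  (I1: I, integral causality)
b0 stroke at J2  (J2: bond 3 brought flow, rest push out)
b4 stroke at J1  (J1 flow already set via bond 0)

β0 stroke at J2
β1 stroke at J1
β2 stroke at J1
β3 stroke at I1
β4 stroke at J1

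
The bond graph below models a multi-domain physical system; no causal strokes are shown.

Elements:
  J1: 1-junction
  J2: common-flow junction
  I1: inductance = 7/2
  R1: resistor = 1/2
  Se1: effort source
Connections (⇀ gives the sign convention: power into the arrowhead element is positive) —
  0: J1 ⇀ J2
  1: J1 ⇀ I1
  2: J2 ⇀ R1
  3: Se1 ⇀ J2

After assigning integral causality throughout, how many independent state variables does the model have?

1  (I1 all integral)

bond 3 |J2  (Se1: effort source, stroke at far end)
bond 1 |I1  (I1 integral (f out))
bond 0 |J1  (J1 flow already set via bond 1)
bond 2 |J2  (J2 flow already set via bond 0)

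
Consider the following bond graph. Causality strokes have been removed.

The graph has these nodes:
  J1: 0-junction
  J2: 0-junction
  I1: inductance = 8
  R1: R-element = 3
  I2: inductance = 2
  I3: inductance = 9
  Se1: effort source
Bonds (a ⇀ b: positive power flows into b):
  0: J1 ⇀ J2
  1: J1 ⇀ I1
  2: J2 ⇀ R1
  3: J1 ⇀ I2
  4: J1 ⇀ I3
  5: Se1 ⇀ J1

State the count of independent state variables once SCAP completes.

β5 |J1  (source Se1 imposes e)
β0 |J2  (0-jn J1 has e-setter on 5)
β1 |I1  (common-e at J1 fixed by 5)
β3 |I2  (0-jn J1 has e-setter on 5)
β4 |I3  (J1: bond 5 brought effort, rest push out)
β2 |R1  (common-e at J2 fixed by 0)

3  (I1, I2, I3 all integral)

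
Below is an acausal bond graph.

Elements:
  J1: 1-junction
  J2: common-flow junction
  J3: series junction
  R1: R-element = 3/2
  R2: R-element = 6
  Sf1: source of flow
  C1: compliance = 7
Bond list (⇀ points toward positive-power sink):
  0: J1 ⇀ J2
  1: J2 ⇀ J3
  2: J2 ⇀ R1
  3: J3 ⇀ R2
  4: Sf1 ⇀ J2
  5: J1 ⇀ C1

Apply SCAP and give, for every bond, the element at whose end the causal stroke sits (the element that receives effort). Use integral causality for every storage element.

bond 4 →Sf1  (Sf1: flow source, stroke at near end)
bond 0 →J2  (common-f at J2 fixed by 4)
bond 1 →J2  (1-jn J2 has f-setter on 4)
bond 2 →J2  (1-jn J2 has f-setter on 4)
bond 3 →J3  (common-f at J3 fixed by 1)
bond 5 →J1  (1-jn J1 has f-setter on 0)

β0 |J2
β1 |J2
β2 |J2
β3 |J3
β4 |Sf1
β5 |J1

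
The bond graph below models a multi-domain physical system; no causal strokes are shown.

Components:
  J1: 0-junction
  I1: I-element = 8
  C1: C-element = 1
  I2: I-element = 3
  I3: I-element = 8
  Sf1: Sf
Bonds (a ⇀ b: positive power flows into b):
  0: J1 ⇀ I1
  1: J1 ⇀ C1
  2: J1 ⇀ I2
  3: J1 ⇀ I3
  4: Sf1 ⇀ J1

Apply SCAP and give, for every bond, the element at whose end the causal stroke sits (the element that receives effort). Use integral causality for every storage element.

β4 stroke→Sf1  (Sf1 fixes flow; stroke at Sf1)
β0 stroke→I1  (I1: I, integral causality)
β1 stroke→J1  (prefer integral on C1)
β2 stroke→I2  (0-jn J1 has e-setter on 1)
β3 stroke→I3  (J1 effort already set via bond 1)

bond 0 stroke at I1
bond 1 stroke at J1
bond 2 stroke at I2
bond 3 stroke at I3
bond 4 stroke at Sf1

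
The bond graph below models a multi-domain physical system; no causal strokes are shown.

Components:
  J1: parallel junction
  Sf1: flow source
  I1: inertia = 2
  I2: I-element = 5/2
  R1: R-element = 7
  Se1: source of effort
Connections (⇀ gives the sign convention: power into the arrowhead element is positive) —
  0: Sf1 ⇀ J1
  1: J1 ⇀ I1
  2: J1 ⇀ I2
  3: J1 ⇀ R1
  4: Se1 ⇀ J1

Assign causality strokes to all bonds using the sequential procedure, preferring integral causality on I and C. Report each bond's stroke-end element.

bond 0 stroke at Sf1
bond 1 stroke at I1
bond 2 stroke at I2
bond 3 stroke at R1
bond 4 stroke at J1

#0 →Sf1  (Sf1 fixes flow; stroke at Sf1)
#4 →J1  (source Se1 imposes e)
#1 →I1  (0-jn J1 has e-setter on 4)
#2 →I2  (common-e at J1 fixed by 4)
#3 →R1  (J1 effort already set via bond 4)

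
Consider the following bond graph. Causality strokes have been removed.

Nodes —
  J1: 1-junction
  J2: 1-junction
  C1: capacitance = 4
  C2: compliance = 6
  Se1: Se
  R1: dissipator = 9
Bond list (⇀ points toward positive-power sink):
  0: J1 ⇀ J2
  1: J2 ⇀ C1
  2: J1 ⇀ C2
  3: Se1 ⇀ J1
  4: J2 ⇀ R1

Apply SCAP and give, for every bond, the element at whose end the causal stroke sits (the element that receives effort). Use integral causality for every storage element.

bond 0 stroke→J2
bond 1 stroke→J2
bond 2 stroke→J1
bond 3 stroke→J1
bond 4 stroke→R1

b3 stroke at J1  (source Se1 imposes e)
b1 stroke at J2  (C1: C, integral causality)
b2 stroke at J1  (C2 integral (e out))
b0 stroke at J2  (closing 1-jn rule on J1)
b4 stroke at R1  (J2 needs exactly one f-in)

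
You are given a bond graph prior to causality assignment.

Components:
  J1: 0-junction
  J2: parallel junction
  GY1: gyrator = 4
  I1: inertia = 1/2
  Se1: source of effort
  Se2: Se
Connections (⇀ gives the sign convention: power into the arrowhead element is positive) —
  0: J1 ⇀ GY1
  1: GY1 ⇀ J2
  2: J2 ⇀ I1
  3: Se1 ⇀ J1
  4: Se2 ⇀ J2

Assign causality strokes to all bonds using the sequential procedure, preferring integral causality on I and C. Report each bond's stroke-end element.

#0 |GY1
#1 |GY1
#2 |I1
#3 |J1
#4 |J2

β3 →J1  (Se1 fixes effort; stroke away)
β4 →J2  (Se2: effort source, stroke at far end)
β0 →GY1  (common-e at J1 fixed by 3)
β1 →GY1  (J2 effort already set via bond 4)
β2 →I1  (J2: bond 4 brought effort, rest push out)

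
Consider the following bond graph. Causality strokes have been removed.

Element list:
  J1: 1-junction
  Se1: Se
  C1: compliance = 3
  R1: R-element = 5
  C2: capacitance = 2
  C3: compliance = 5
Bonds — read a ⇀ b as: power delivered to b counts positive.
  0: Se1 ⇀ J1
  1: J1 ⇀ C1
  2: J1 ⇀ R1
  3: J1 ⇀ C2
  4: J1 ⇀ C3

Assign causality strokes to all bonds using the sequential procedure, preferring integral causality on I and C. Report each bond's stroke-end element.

β0 stroke→J1  (Se1: effort source, stroke at far end)
β1 stroke→J1  (C1: C, integral causality)
β3 stroke→J1  (C2 integral (e out))
β4 stroke→J1  (C3 integral (e out))
β2 stroke→R1  (J1: last free bond brings flow in)

β0 stroke at J1
β1 stroke at J1
β2 stroke at R1
β3 stroke at J1
β4 stroke at J1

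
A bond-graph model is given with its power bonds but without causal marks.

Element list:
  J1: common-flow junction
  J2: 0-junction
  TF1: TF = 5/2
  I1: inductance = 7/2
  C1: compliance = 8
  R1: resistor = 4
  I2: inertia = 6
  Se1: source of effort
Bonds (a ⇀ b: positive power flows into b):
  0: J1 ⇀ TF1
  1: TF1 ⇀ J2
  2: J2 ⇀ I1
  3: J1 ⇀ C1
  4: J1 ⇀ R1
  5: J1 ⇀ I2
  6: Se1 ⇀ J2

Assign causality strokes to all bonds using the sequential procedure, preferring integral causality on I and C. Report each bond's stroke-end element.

b0 →J1
b1 →TF1
b2 →I1
b3 →J1
b4 →J1
b5 →I2
b6 →J2

bond 6 stroke at J2  (Se1 (Se) sets effort on bond)
bond 1 stroke at TF1  (J2: bond 6 brought effort, rest push out)
bond 2 stroke at I1  (common-e at J2 fixed by 6)
bond 0 stroke at J1  (TF1 one-in-one-out from 1)
bond 3 stroke at J1  (C1 outputs effort q/C1)
bond 5 stroke at I2  (I2 integral (f out))
bond 4 stroke at J1  (common-f at J1 fixed by 5)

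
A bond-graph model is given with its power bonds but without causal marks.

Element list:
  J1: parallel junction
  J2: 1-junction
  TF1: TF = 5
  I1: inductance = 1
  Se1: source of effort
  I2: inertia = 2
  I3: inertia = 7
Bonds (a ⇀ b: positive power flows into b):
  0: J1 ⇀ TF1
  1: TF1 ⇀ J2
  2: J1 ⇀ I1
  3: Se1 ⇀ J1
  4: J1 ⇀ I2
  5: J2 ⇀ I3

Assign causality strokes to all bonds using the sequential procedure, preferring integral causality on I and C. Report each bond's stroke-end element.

#3 |J1  (Se1 fixes effort; stroke away)
#0 |TF1  (0-jn J1 has e-setter on 3)
#2 |I1  (J1: bond 3 brought effort, rest push out)
#4 |I2  (J1: bond 3 brought effort, rest push out)
#1 |J2  (through TF1, causality passes straight; one stroke at TF1)
#5 |I3  (J2 needs exactly one f-in)

b0 stroke at TF1
b1 stroke at J2
b2 stroke at I1
b3 stroke at J1
b4 stroke at I2
b5 stroke at I3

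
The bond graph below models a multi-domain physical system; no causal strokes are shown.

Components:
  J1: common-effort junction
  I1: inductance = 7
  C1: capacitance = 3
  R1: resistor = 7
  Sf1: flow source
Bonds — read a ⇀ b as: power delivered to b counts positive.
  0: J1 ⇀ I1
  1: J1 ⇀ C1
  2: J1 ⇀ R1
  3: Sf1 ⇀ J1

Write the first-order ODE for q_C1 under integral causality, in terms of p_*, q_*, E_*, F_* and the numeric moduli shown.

dq_C1/dt = F_Sf1 - p_I1/7 - q_C1/21

b3 stroke→Sf1  (source Sf1 imposes f)
b0 stroke→I1  (prefer integral on I1)
b1 stroke→J1  (C1 outputs effort q/C1)
b2 stroke→R1  (J1: bond 1 brought effort, rest push out)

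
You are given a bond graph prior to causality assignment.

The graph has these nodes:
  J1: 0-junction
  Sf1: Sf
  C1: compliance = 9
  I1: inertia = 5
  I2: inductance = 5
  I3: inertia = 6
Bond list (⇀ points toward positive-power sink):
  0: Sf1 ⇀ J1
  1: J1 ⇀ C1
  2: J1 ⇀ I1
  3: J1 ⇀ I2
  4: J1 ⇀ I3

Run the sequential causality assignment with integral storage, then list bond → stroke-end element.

b0 |Sf1  (Sf1 fixes flow; stroke at Sf1)
b1 |J1  (C1 integral (e out))
b2 |I1  (J1 effort already set via bond 1)
b3 |I2  (0-jn J1 has e-setter on 1)
b4 |I3  (J1: bond 1 brought effort, rest push out)

#0 stroke at Sf1
#1 stroke at J1
#2 stroke at I1
#3 stroke at I2
#4 stroke at I3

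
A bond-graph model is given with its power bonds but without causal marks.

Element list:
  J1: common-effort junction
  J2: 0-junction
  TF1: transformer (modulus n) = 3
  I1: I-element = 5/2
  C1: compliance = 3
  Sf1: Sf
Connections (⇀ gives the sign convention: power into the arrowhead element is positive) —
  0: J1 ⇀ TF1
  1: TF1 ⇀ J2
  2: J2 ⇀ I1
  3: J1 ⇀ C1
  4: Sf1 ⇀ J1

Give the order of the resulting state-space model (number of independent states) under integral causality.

β4 |Sf1  (Sf1: flow source, stroke at near end)
β2 |I1  (I1 integral (f out))
β1 |J2  (J2 needs exactly one e-in)
β0 |TF1  (TF TF1: opposite of bond 1)
β3 |J1  (J1: last free bond brings effort in)

2  (C1, I1 all integral)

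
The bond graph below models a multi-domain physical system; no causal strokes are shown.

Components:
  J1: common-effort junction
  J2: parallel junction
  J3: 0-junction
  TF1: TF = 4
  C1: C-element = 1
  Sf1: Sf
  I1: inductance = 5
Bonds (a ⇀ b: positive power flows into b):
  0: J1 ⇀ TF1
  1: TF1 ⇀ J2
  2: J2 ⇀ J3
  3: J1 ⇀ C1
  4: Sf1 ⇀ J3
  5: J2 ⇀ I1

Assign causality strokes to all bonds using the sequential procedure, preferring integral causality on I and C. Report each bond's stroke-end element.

β4 |Sf1  (Sf1 fixes flow; stroke at Sf1)
β2 |J3  (J3 needs exactly one e-in)
β3 |J1  (C1 outputs effort q/C1)
β0 |TF1  (J1 effort already set via bond 3)
β1 |J2  (TF1 one-in-one-out from 0)
β5 |I1  (J2: bond 1 brought effort, rest push out)

bond 0 stroke at TF1
bond 1 stroke at J2
bond 2 stroke at J3
bond 3 stroke at J1
bond 4 stroke at Sf1
bond 5 stroke at I1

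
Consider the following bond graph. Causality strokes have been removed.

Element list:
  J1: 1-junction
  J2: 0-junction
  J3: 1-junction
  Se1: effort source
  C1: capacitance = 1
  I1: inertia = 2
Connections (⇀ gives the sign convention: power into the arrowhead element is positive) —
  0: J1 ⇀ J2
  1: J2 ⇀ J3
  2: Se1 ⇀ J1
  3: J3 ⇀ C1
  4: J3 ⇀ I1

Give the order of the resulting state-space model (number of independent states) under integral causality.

#2 stroke→J1  (Se1 fixes effort; stroke away)
#0 stroke→J2  (J1 needs exactly one f-in)
#1 stroke→J3  (J2: bond 0 brought effort, rest push out)
#3 stroke→J3  (C1: C, integral causality)
#4 stroke→I1  (closing 1-jn rule on J3)

2  (C1, I1 all integral)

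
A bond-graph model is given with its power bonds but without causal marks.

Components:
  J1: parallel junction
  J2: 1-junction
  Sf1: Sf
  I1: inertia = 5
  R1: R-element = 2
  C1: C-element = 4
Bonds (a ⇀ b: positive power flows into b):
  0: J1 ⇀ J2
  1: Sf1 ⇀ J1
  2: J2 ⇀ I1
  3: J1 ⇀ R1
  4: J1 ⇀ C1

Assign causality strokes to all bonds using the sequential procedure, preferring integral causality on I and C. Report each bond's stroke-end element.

bond 0 stroke→J2
bond 1 stroke→Sf1
bond 2 stroke→I1
bond 3 stroke→R1
bond 4 stroke→J1

b1 stroke at Sf1  (Sf1 fixes flow; stroke at Sf1)
b2 stroke at I1  (I1 outputs flow p/I1)
b0 stroke at J2  (J2 flow already set via bond 2)
b4 stroke at J1  (C1 integral (e out))
b3 stroke at R1  (0-jn J1 has e-setter on 4)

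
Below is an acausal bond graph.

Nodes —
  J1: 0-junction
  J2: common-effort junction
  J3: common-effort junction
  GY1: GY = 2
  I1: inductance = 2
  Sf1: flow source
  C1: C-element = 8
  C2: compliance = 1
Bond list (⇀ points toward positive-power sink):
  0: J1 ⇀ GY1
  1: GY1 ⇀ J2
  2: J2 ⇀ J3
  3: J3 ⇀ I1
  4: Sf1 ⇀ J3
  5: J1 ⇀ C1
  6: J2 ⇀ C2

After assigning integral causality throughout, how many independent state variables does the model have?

3  (C1, C2, I1 all integral)

β4 |Sf1  (Sf1: flow source, stroke at near end)
β3 |I1  (I1: I, integral causality)
β2 |J3  (closing 0-jn rule on J3)
β5 |J1  (C1 integral (e out))
β0 |GY1  (0-jn J1 has e-setter on 5)
β1 |GY1  (GY1 both-in/both-out from 0)
β6 |J2  (closing 0-jn rule on J2)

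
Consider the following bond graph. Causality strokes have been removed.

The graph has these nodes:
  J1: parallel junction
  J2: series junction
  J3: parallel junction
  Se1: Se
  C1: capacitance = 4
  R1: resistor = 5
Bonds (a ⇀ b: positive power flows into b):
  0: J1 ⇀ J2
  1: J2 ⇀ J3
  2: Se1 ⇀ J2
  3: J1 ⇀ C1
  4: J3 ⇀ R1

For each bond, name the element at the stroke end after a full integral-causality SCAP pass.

#2 |J2  (Se1: effort source, stroke at far end)
#3 |J1  (C1: C, integral causality)
#0 |J2  (J1: bond 3 brought effort, rest push out)
#1 |J3  (only one flow-in slot at J2)
#4 |R1  (0-jn J3 has e-setter on 1)

b0 stroke at J2
b1 stroke at J3
b2 stroke at J2
b3 stroke at J1
b4 stroke at R1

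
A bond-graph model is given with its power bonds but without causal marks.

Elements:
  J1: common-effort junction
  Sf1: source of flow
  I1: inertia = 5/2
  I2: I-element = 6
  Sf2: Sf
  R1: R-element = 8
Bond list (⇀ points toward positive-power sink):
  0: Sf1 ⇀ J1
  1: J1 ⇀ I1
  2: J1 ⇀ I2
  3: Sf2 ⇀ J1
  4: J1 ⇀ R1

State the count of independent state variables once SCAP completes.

2  (I1, I2 all integral)

#0 stroke at Sf1  (Sf1: flow source, stroke at near end)
#3 stroke at Sf2  (source Sf2 imposes f)
#1 stroke at I1  (I1 integral (f out))
#2 stroke at I2  (I2 integral (f out))
#4 stroke at J1  (closing 0-jn rule on J1)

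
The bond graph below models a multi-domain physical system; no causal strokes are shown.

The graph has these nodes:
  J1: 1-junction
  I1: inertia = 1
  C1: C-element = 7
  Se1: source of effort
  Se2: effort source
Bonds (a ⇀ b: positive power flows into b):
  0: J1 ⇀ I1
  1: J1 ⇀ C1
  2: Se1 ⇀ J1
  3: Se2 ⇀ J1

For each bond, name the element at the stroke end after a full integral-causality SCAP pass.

b2 →J1  (Se1 fixes effort; stroke away)
b3 →J1  (Se2 fixes effort; stroke away)
b0 →I1  (prefer integral on I1)
b1 →J1  (common-f at J1 fixed by 0)

#0 stroke→I1
#1 stroke→J1
#2 stroke→J1
#3 stroke→J1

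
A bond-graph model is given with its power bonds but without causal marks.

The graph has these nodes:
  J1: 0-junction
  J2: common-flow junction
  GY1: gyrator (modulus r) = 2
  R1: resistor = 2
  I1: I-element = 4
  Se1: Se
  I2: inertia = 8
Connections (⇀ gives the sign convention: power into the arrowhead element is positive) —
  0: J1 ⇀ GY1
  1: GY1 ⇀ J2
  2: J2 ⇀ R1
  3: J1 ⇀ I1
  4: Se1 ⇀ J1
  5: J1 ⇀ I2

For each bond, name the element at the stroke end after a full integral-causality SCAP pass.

β0 stroke at GY1
β1 stroke at GY1
β2 stroke at J2
β3 stroke at I1
β4 stroke at J1
β5 stroke at I2

b4 stroke→J1  (Se1 fixes effort; stroke away)
b0 stroke→GY1  (J1: bond 4 brought effort, rest push out)
b3 stroke→I1  (0-jn J1 has e-setter on 4)
b5 stroke→I2  (common-e at J1 fixed by 4)
b1 stroke→GY1  (GY1 both-in/both-out from 0)
b2 stroke→J2  (J2 flow already set via bond 1)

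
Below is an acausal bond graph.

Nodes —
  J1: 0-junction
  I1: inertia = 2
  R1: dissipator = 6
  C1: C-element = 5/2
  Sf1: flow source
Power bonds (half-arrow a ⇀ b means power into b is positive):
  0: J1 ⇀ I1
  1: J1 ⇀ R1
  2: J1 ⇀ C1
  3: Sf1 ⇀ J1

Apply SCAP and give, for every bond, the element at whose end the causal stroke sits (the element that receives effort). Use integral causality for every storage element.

β0 stroke→I1
β1 stroke→R1
β2 stroke→J1
β3 stroke→Sf1

β3 →Sf1  (Sf1 (Sf) sets flow on bond)
β0 →I1  (prefer integral on I1)
β2 →J1  (prefer integral on C1)
β1 →R1  (J1 effort already set via bond 2)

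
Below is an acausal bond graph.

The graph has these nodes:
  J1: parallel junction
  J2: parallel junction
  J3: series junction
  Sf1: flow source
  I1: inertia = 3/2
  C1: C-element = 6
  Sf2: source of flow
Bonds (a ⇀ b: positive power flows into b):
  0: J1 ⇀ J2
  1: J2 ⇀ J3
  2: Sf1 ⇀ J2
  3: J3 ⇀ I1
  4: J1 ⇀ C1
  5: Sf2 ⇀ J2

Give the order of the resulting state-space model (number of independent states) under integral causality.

bond 2 stroke→Sf1  (source Sf1 imposes f)
bond 5 stroke→Sf2  (source Sf2 imposes f)
bond 3 stroke→I1  (I1 outputs flow p/I1)
bond 1 stroke→J3  (common-f at J3 fixed by 3)
bond 0 stroke→J2  (closing 0-jn rule on J2)
bond 4 stroke→J1  (closing 0-jn rule on J1)

2  (C1, I1 all integral)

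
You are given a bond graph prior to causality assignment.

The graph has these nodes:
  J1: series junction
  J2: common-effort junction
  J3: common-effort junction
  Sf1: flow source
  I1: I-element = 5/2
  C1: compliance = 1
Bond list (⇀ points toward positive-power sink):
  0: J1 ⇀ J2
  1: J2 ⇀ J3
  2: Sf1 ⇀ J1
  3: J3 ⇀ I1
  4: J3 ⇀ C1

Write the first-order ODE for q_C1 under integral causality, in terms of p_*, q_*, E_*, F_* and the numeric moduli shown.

dq_C1/dt = F_Sf1 - 2*p_I1/5

β2 |Sf1  (Sf1: flow source, stroke at near end)
β0 |J1  (J1: bond 2 brought flow, rest push out)
β1 |J2  (only one effort-in slot at J2)
β3 |I1  (I1 outputs flow p/I1)
β4 |J3  (J3 needs exactly one e-in)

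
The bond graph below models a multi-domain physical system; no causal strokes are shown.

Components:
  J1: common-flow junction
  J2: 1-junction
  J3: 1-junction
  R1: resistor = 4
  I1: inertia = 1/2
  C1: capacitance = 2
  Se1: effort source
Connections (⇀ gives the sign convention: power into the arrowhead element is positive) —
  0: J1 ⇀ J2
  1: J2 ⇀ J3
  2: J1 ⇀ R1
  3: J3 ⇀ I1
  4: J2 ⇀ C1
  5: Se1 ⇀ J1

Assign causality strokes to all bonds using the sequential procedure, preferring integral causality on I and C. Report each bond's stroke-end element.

β0 |J2
β1 |J3
β2 |J1
β3 |I1
β4 |J2
β5 |J1

#5 →J1  (Se1 (Se) sets effort on bond)
#3 →I1  (I1 integral (f out))
#1 →J3  (J3 flow already set via bond 3)
#0 →J2  (common-f at J2 fixed by 1)
#4 →J2  (J2 flow already set via bond 1)
#2 →J1  (common-f at J1 fixed by 0)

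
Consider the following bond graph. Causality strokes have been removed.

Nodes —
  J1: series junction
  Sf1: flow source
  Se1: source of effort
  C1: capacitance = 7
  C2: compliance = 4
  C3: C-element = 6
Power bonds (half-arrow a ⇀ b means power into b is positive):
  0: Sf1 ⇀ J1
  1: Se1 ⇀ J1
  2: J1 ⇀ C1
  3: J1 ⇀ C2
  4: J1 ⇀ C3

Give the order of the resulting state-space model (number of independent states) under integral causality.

bond 0 →Sf1  (Sf1: flow source, stroke at near end)
bond 1 →J1  (Se1 fixes effort; stroke away)
bond 2 →J1  (common-f at J1 fixed by 0)
bond 3 →J1  (common-f at J1 fixed by 0)
bond 4 →J1  (1-jn J1 has f-setter on 0)

3  (C1, C2, C3 all integral)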